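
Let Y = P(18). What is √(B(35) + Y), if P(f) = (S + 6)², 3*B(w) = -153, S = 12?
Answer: √273 ≈ 16.523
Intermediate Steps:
B(w) = -51 (B(w) = (⅓)*(-153) = -51)
P(f) = 324 (P(f) = (12 + 6)² = 18² = 324)
Y = 324
√(B(35) + Y) = √(-51 + 324) = √273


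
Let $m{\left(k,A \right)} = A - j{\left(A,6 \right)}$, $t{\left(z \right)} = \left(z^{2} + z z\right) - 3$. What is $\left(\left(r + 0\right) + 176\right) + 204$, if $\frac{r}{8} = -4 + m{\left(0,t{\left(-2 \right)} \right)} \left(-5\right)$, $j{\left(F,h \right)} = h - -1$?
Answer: $428$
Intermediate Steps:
$j{\left(F,h \right)} = 1 + h$ ($j{\left(F,h \right)} = h + 1 = 1 + h$)
$t{\left(z \right)} = -3 + 2 z^{2}$ ($t{\left(z \right)} = \left(z^{2} + z^{2}\right) - 3 = 2 z^{2} - 3 = -3 + 2 z^{2}$)
$m{\left(k,A \right)} = -7 + A$ ($m{\left(k,A \right)} = A - \left(1 + 6\right) = A - 7 = -7 + A$)
$r = 48$ ($r = 8 \left(-4 + \left(-7 - \left(3 - 2 \left(-2\right)^{2}\right)\right) \left(-5\right)\right) = 8 \left(-4 + \left(-7 + \left(-3 + 2 \cdot 4\right)\right) \left(-5\right)\right) = 8 \left(-4 + \left(-7 + \left(-3 + 8\right)\right) \left(-5\right)\right) = 8 \left(-4 + \left(-7 + 5\right) \left(-5\right)\right) = 8 \left(-4 - -10\right) = 8 \left(-4 + 10\right) = 8 \cdot 6 = 48$)
$\left(\left(r + 0\right) + 176\right) + 204 = \left(\left(48 + 0\right) + 176\right) + 204 = \left(48 + 176\right) + 204 = 224 + 204 = 428$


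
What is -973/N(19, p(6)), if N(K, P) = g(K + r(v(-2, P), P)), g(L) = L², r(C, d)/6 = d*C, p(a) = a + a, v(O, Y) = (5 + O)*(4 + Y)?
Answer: -7/86875 ≈ -8.0576e-5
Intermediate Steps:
v(O, Y) = (4 + Y)*(5 + O)
p(a) = 2*a
r(C, d) = 6*C*d (r(C, d) = 6*(d*C) = 6*(C*d) = 6*C*d)
N(K, P) = (K + 6*P*(12 + 3*P))² (N(K, P) = (K + 6*(20 + 4*(-2) + 5*P - 2*P)*P)² = (K + 6*(20 - 8 + 5*P - 2*P)*P)² = (K + 6*(12 + 3*P)*P)² = (K + 6*P*(12 + 3*P))²)
-973/N(19, p(6)) = -973/(19 + 18*(2*6)*(4 + 2*6))² = -973/(19 + 18*12*(4 + 12))² = -973/(19 + 18*12*16)² = -973/(19 + 3456)² = -973/(3475²) = -973/12075625 = -973*1/12075625 = -7/86875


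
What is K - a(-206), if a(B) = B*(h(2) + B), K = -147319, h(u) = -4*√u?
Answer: -189755 - 824*√2 ≈ -1.9092e+5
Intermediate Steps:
a(B) = B*(B - 4*√2) (a(B) = B*(-4*√2 + B) = B*(B - 4*√2))
K - a(-206) = -147319 - (-206)*(-206 - 4*√2) = -147319 - (42436 + 824*√2) = -147319 + (-42436 - 824*√2) = -189755 - 824*√2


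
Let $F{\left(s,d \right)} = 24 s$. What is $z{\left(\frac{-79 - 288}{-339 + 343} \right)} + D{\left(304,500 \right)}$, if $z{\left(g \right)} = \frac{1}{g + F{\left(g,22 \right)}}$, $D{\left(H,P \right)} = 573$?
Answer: $\frac{5257271}{9175} \approx 573.0$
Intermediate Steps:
$z{\left(g \right)} = \frac{1}{25 g}$ ($z{\left(g \right)} = \frac{1}{g + 24 g} = \frac{1}{25 g}$)
$z{\left(\frac{-79 - 288}{-339 + 343} \right)} + D{\left(304,500 \right)} = \frac{1}{25 \frac{-79 - 288}{-339 + 343}} + 573 = \frac{1}{25 \left(- \frac{367}{4}\right)} + 573 = \frac{1}{25} \left(- \frac{4}{367}\right) + 573 = - \frac{4}{9175} + 573 = \frac{5257271}{9175}$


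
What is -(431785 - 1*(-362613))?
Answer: -794398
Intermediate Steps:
-(431785 - 1*(-362613)) = -(431785 + 362613) = -1*794398 = -794398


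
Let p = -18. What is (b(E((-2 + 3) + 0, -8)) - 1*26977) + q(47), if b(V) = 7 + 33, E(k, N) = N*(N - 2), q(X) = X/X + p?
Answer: -26954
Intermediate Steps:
q(X) = -17 (q(X) = X/X - 18 = 1 - 18 = -17)
E(k, N) = N*(-2 + N)
b(V) = 40
(b(E((-2 + 3) + 0, -8)) - 1*26977) + q(47) = (40 - 1*26977) - 17 = (40 - 26977) - 17 = -26937 - 17 = -26954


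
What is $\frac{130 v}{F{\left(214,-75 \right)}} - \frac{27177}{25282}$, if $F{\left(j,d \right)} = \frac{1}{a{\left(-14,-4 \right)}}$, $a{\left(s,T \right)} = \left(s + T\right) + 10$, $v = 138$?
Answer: $- \frac{3628499817}{25282} \approx -1.4352 \cdot 10^{5}$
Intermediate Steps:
$a{\left(s,T \right)} = 10 + T + s$ ($a{\left(s,T \right)} = \left(T + s\right) + 10 = 10 + T + s$)
$F{\left(j,d \right)} = - \frac{1}{8}$ ($F{\left(j,d \right)} = \frac{1}{10 - 4 - 14} = \frac{1}{-8} = - \frac{1}{8}$)
$\frac{130 v}{F{\left(214,-75 \right)}} - \frac{27177}{25282} = \frac{130 \cdot 138}{- \frac{1}{8}} - \frac{27177}{25282} = 17940 \left(-8\right) - \frac{27177}{25282} = -143520 - \frac{27177}{25282} = - \frac{3628499817}{25282}$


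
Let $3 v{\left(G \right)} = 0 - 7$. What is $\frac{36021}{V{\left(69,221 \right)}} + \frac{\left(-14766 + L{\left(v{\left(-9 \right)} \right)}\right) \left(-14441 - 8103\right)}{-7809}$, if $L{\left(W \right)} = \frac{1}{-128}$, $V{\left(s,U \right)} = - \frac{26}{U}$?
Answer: $- \frac{21790662293}{62472} \approx -3.4881 \cdot 10^{5}$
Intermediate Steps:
$v{\left(G \right)} = - \frac{7}{3}$ ($v{\left(G \right)} = \frac{0 - 7}{3} = \frac{1}{3} \left(-7\right) = - \frac{7}{3}$)
$L{\left(W \right)} = - \frac{1}{128}$
$\frac{36021}{V{\left(69,221 \right)}} + \frac{\left(-14766 + L{\left(v{\left(-9 \right)} \right)}\right) \left(-14441 - 8103\right)}{-7809} = \frac{36021}{\left(-26\right) \frac{1}{221}} + \frac{\left(-14766 - \frac{1}{128}\right) \left(-14441 - 8103\right)}{-7809} = \frac{36021}{\left(-26\right) \frac{1}{221}} + \left(- \frac{1890049}{128}\right) \left(-22544\right) \left(- \frac{1}{7809}\right) = \frac{36021}{- \frac{2}{17}} + \frac{2663079041}{8} \left(- \frac{1}{7809}\right) = 36021 \left(- \frac{17}{2}\right) - \frac{2663079041}{62472} = - \frac{612357}{2} - \frac{2663079041}{62472} = - \frac{21790662293}{62472}$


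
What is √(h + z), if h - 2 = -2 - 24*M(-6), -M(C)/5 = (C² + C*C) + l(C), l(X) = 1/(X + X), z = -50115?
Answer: I*√41485 ≈ 203.68*I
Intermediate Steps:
l(X) = 1/(2*X)
M(C) = -10*C² - 5/(2*C) (M(C) = -5*((C² + C*C) + 1/(2*C)) = -5*((C² + C²) + 1/(2*C)) = -5*(2*C² + 1/(2*C)) = -5*(1/(2*C) + 2*C²) = -10*C² - 5/(2*C))
h = 8630 (h = 2 + (-2 - 60*(-1 - 4*(-6)³)/(-6)) = 2 + (-2 - 60*(-1)*(-1 - 4*(-216))/6) = 2 + (-2 - 60*(-1)*(-1 + 864)/6) = 2 + (-2 - 60*(-1)*863/6) = 2 + (-2 - 24*(-4315/12)) = 2 + (-2 + 8630) = 2 + 8628 = 8630)
√(h + z) = √(8630 - 50115) = √(-41485) = I*√41485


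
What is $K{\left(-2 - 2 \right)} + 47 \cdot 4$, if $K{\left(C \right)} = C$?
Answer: $184$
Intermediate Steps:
$K{\left(-2 - 2 \right)} + 47 \cdot 4 = \left(-2 - 2\right) + 47 \cdot 4 = \left(-2 - 2\right) + 188 = -4 + 188 = 184$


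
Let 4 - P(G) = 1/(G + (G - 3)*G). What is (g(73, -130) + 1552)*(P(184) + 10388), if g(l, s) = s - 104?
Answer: 229336807405/16744 ≈ 1.3697e+7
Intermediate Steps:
P(G) = 4 - 1/(G + G*(-3 + G)) (P(G) = 4 - 1/(G + (G - 3)*G) = 4 - 1/(G + (-3 + G)*G) = 4 - 1/(G + G*(-3 + G)))
g(l, s) = -104 + s
(g(73, -130) + 1552)*(P(184) + 10388) = ((-104 - 130) + 1552)*((-1 - 8*184 + 4*184²)/(184*(-2 + 184)) + 10388) = (-234 + 1552)*((1/184)*(-1 - 1472 + 4*33856)/182 + 10388) = 1318*((1/184)*(1/182)*(-1 - 1472 + 135424) + 10388) = 1318*((1/184)*(1/182)*133951 + 10388) = 1318*(133951/33488 + 10388) = 1318*(348007295/33488) = 229336807405/16744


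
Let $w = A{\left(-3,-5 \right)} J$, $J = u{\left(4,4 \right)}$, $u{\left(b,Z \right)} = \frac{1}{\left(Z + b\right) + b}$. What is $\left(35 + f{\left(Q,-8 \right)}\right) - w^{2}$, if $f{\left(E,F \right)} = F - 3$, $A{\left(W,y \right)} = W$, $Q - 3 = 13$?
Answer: $\frac{383}{16} \approx 23.938$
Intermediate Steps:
$Q = 16$ ($Q = 3 + 13 = 16$)
$f{\left(E,F \right)} = -3 + F$
$u{\left(b,Z \right)} = \frac{1}{Z + 2 b}$
$J = \frac{1}{12}$ ($J = \frac{1}{4 + 2 \cdot 4} = \frac{1}{4 + 8} = \frac{1}{12} \approx 0.083333$)
$w = - \frac{1}{4}$ ($w = \left(-3\right) \frac{1}{12} = - \frac{1}{4} \approx -0.25$)
$\left(35 + f{\left(Q,-8 \right)}\right) - w^{2} = \left(35 - 11\right) - \left(- \frac{1}{4}\right)^{2} = \left(35 - 11\right) - \frac{1}{16} = 24 - \frac{1}{16} = \frac{383}{16}$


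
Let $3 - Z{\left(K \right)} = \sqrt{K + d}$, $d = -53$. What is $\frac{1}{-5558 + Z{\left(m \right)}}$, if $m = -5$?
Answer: $\frac{i}{\sqrt{58} - 5555 i} \approx -0.00018002 + 2.468 \cdot 10^{-7} i$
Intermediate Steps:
$Z{\left(K \right)} = 3 - \sqrt{-53 + K}$ ($Z{\left(K \right)} = 3 - \sqrt{K - 53} = 3 - \sqrt{-53 + K}$)
$\frac{1}{-5558 + Z{\left(m \right)}} = \frac{1}{-5558 + \left(3 - \sqrt{-53 - 5}\right)} = \frac{1}{-5558 + \left(3 - \sqrt{-58}\right)} = \frac{1}{-5558 + \left(3 - i \sqrt{58}\right)} = \frac{1}{-5555 - i \sqrt{58}}$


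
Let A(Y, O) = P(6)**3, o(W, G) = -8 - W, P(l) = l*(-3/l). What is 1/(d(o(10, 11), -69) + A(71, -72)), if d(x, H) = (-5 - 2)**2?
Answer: 1/22 ≈ 0.045455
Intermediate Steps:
P(l) = -3
A(Y, O) = -27 (A(Y, O) = (-3)**3 = -27)
d(x, H) = 49 (d(x, H) = (-7)**2 = 49)
1/(d(o(10, 11), -69) + A(71, -72)) = 1/(49 - 27) = 1/22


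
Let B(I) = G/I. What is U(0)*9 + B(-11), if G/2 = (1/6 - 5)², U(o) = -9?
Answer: -16879/198 ≈ -85.247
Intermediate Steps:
G = 841/18 (G = 2*(1/6 - 5)² = 2*(1*(⅙) - 5)² = 2*(⅙ - 5)² = 2*(-29/6)² = 2*(841/36) = 841/18 ≈ 46.722)
B(I) = 841/(18*I)
U(0)*9 + B(-11) = -9*9 + (841/18)/(-11) = -81 + (841/18)*(-1/11) = -81 - 841/198 = -16879/198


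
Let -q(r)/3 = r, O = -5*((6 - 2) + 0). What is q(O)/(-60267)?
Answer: -20/20089 ≈ -0.00099557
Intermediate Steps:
O = -20 (O = -5*(4 + 0) = -5*4 = -20)
q(r) = -3*r
q(O)/(-60267) = -3*(-20)/(-60267) = 60*(-1/60267) = -20/20089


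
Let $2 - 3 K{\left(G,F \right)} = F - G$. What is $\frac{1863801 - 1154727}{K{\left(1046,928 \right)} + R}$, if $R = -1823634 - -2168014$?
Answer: $\frac{354537}{172210} \approx 2.0587$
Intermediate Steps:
$K{\left(G,F \right)} = \frac{2}{3} - \frac{F}{3} + \frac{G}{3}$ ($K{\left(G,F \right)} = \frac{2}{3} - \frac{F - G}{3} = \frac{2}{3} - \left(- \frac{G}{3} + \frac{F}{3}\right) = \frac{2}{3} - \frac{F}{3} + \frac{G}{3}$)
$R = 344380$ ($R = -1823634 + 2168014 = 344380$)
$\frac{1863801 - 1154727}{K{\left(1046,928 \right)} + R} = \frac{1863801 - 1154727}{\left(\frac{2}{3} - \frac{928}{3} + \frac{1}{3} \cdot 1046\right) + 344380} = \frac{709074}{\left(\frac{2}{3} - \frac{928}{3} + \frac{1046}{3}\right) + 344380} = \frac{709074}{40 + 344380} = \frac{709074}{344420} = 709074 \cdot \frac{1}{344420} = \frac{354537}{172210}$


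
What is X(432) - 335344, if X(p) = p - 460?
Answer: -335372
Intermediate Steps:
X(p) = -460 + p
X(432) - 335344 = (-460 + 432) - 335344 = -28 - 335344 = -335372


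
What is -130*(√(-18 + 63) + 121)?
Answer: -15730 - 390*√5 ≈ -16602.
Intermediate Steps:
-130*(√(-18 + 63) + 121) = -130*(√45 + 121) = -130*(3*√5 + 121) = -130*(121 + 3*√5) = -15730 - 390*√5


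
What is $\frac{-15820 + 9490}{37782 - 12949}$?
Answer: $- \frac{6330}{24833} \approx -0.2549$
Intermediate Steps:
$\frac{-15820 + 9490}{37782 - 12949} = - \frac{6330}{24833}$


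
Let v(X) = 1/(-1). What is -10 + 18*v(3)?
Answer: -28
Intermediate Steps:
v(X) = -1
-10 + 18*v(3) = -10 + 18*(-1) = -10 - 18 = -28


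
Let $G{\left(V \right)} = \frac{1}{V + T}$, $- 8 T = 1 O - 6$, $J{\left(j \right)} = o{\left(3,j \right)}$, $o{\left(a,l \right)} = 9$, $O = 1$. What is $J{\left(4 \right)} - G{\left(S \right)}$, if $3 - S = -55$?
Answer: $\frac{4213}{469} \approx 8.9829$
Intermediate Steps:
$S = 58$ ($S = 3 - -55 = 3 + 55 = 58$)
$J{\left(j \right)} = 9$
$T = \frac{5}{8}$ ($T = - \frac{1 \cdot 1 - 6}{8} = - \frac{1 - 6}{8} = \left(- \frac{1}{8}\right) \left(-5\right) = \frac{5}{8} \approx 0.625$)
$G{\left(V \right)} = \frac{1}{\frac{5}{8} + V}$ ($G{\left(V \right)} = \frac{1}{V + \frac{5}{8}} = \frac{1}{\frac{5}{8} + V}$)
$J{\left(4 \right)} - G{\left(S \right)} = 9 - \frac{8}{5 + 8 \cdot 58} = 9 - \frac{8}{5 + 464} = 9 - \frac{8}{469} = \frac{4213}{469}$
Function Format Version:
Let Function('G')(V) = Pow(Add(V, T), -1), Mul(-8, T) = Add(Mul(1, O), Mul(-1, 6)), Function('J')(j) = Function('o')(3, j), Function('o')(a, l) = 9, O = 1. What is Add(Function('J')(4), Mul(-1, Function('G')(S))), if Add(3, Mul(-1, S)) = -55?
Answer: Rational(4213, 469) ≈ 8.9829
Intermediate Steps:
S = 58 (S = Add(3, Mul(-1, -55)) = Add(3, 55) = 58)
Function('J')(j) = 9
T = Rational(5, 8) (T = Mul(Rational(-1, 8), Add(Mul(1, 1), Mul(-1, 6))) = Mul(Rational(-1, 8), Add(1, -6)) = Mul(Rational(-1, 8), -5) = Rational(5, 8) ≈ 0.62500)
Function('G')(V) = Pow(Add(Rational(5, 8), V), -1) (Function('G')(V) = Pow(Add(V, Rational(5, 8)), -1) = Pow(Add(Rational(5, 8), V), -1))
Add(Function('J')(4), Mul(-1, Function('G')(S))) = Add(9, Mul(-1, Mul(8, Pow(Add(5, Mul(8, 58)), -1)))) = Add(9, Mul(-1, Mul(8, Pow(Add(5, 464), -1)))) = Add(9, Mul(-1, Mul(8, Pow(469, -1)))) = Add(9, Mul(-1, Mul(8, Rational(1, 469)))) = Add(9, Mul(-1, Rational(8, 469))) = Add(9, Rational(-8, 469)) = Rational(4213, 469)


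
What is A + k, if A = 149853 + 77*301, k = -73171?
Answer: 99859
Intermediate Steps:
A = 173030 (A = 149853 + 23177 = 173030)
A + k = 173030 - 73171 = 99859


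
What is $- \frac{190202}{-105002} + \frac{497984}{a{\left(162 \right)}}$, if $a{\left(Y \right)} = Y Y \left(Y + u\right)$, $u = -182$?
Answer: $\frac{1485747181}{1722295305} \approx 0.86266$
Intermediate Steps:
$a{\left(Y \right)} = Y^{2} \left(-182 + Y\right)$ ($a{\left(Y \right)} = Y Y \left(Y - 182\right) = Y^{2} \left(-182 + Y\right)$)
$- \frac{190202}{-105002} + \frac{497984}{a{\left(162 \right)}} = - \frac{190202}{-105002} + \frac{497984}{162^{2} \left(-182 + 162\right)} = \left(-190202\right) \left(- \frac{1}{105002}\right) + \frac{497984}{26244 \left(-20\right)} = \frac{95101}{52501} + \frac{497984}{-524880} = \frac{95101}{52501} + 497984 \left(- \frac{1}{524880}\right) = \frac{95101}{52501} - \frac{31124}{32805} = \frac{1485747181}{1722295305}$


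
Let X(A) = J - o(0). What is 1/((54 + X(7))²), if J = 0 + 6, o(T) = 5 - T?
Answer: 1/3025 ≈ 0.00033058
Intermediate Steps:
J = 6
X(A) = 1 (X(A) = 6 - (5 - 1*0) = 6 - (5 + 0) = 6 - 1*5 = 6 - 5 = 1)
1/((54 + X(7))²) = 1/((54 + 1)²) = 1/(55²) = 1/3025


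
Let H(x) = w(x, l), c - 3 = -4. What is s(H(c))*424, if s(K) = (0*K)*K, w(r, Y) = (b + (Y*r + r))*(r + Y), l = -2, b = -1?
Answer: 0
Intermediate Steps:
c = -1 (c = 3 - 4 = -1)
w(r, Y) = (Y + r)*(-1 + r + Y*r) (w(r, Y) = (-1 + (Y*r + r))*(r + Y) = (-1 + (r + Y*r))*(Y + r) = (-1 + r + Y*r)*(Y + r) = (Y + r)*(-1 + r + Y*r))
H(x) = 2 + x - x² (H(x) = x² - 1*(-2) - x - 2*x - 2*x² + x*(-2)² = x² + 2 - x - 2*x - 2*x² + x*4 = x² + 2 - x - 2*x - 2*x² + 4*x = 2 + x - x²)
s(K) = 0 (s(K) = 0*K = 0)
s(H(c))*424 = 0*424 = 0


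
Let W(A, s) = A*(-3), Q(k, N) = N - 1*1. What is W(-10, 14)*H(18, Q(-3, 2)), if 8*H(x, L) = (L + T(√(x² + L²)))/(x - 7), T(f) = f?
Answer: 15/44 + 75*√13/44 ≈ 6.4867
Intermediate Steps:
Q(k, N) = -1 + N (Q(k, N) = N - 1 = -1 + N)
W(A, s) = -3*A
H(x, L) = (L + √(L² + x²))/(8*(-7 + x)) (H(x, L) = ((L + √(x² + L²))/(x - 7))/8 = ((L + √(L² + x²))/(-7 + x))/8 = (L + √(L² + x²))/(8*(-7 + x)))
W(-10, 14)*H(18, Q(-3, 2)) = (-3*(-10))*(((-1 + 2) + √((-1 + 2)² + 18²))/(8*(-7 + 18))) = 30*((⅛)*(1 + √(1² + 324))/11) = 30*((⅛)*(1/11)*(1 + √(1 + 324))) = 30*((⅛)*(1/11)*(1 + √325)) = 30*((⅛)*(1/11)*(1 + 5*√13)) = 30*(1/88 + 5*√13/88) = 15/44 + 75*√13/44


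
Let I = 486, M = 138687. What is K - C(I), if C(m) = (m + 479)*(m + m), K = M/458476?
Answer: -430041179793/458476 ≈ -9.3798e+5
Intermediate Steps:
K = 138687/458476 ≈ 0.30250
C(m) = 2*m*(479 + m) (C(m) = (479 + m)*(2*m) = 2*m*(479 + m))
K - C(I) = 138687/458476 - 2*486*(479 + 486) = 138687/458476 - 2*486*965 = 138687/458476 - 1*937980 = 138687/458476 - 937980 = -430041179793/458476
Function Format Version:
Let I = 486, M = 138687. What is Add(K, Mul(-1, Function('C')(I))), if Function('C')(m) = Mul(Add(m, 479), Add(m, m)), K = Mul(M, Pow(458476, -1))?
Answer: Rational(-430041179793, 458476) ≈ -9.3798e+5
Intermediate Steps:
K = Rational(138687, 458476) (K = Mul(138687, Pow(458476, -1)) = Mul(138687, Rational(1, 458476)) = Rational(138687, 458476) ≈ 0.30250)
Function('C')(m) = Mul(2, m, Add(479, m)) (Function('C')(m) = Mul(Add(479, m), Mul(2, m)) = Mul(2, m, Add(479, m)))
Add(K, Mul(-1, Function('C')(I))) = Add(Rational(138687, 458476), Mul(-1, Mul(2, 486, Add(479, 486)))) = Add(Rational(138687, 458476), Mul(-1, Mul(2, 486, 965))) = Add(Rational(138687, 458476), Mul(-1, 937980)) = Add(Rational(138687, 458476), -937980) = Rational(-430041179793, 458476)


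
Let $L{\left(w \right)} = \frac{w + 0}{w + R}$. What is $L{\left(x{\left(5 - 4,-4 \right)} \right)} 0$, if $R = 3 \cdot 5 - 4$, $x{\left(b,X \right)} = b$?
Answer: $0$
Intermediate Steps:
$R = 11$ ($R = 15 - 4 = 11$)
$L{\left(w \right)} = \frac{w}{11 + w}$ ($L{\left(w \right)} = \frac{w + 0}{w + 11} = \frac{w}{11 + w}$)
$L{\left(x{\left(5 - 4,-4 \right)} \right)} 0 = \frac{5 - 4}{11 + \left(5 - 4\right)} 0 = 1 \frac{1}{11 + 1} \cdot 0 = 1 \cdot \frac{1}{12} \cdot 0 = \frac{1}{12} \cdot 0 = 0$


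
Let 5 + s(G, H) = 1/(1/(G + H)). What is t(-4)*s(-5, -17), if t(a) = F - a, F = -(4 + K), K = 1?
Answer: 27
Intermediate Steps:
F = -5 (F = -(4 + 1) = -1*5 = -5)
s(G, H) = -5 + G + H (s(G, H) = -5 + 1/(1/(G + H)) = -5 + (G + H) = -5 + G + H)
t(a) = -5 - a
t(-4)*s(-5, -17) = (-5 - 1*(-4))*(-5 - 5 - 17) = (-5 + 4)*(-27) = -1*(-27) = 27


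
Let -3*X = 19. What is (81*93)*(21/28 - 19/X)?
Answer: 112995/4 ≈ 28249.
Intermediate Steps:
X = -19/3 (X = -1/3*19 = -19/3 ≈ -6.3333)
(81*93)*(21/28 - 19/X) = (81*93)*(21/28 - 19/(-19/3)) = 7533*(21*(1/28) - 19*(-3/19)) = 7533*(3/4 + 3) = 7533*(15/4) = 112995/4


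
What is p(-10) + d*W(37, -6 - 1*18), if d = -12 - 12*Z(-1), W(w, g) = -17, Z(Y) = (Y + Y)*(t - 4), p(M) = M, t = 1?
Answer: 1418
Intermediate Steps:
Z(Y) = -6*Y (Z(Y) = (Y + Y)*(1 - 4) = (2*Y)*(-3) = -6*Y)
d = -84 (d = -12 - (-72)*(-1) = -12 - 12*6 = -12 - 72 = -84)
p(-10) + d*W(37, -6 - 1*18) = -10 - 84*(-17) = -10 + 1428 = 1418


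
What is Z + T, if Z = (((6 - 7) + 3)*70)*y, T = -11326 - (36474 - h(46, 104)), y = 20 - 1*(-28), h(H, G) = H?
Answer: -41034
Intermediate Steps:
y = 48 (y = 20 + 28 = 48)
T = -47754 (T = -11326 - (36474 - 1*46) = -11326 - (36474 - 46) = -11326 - 1*36428 = -11326 - 36428 = -47754)
Z = 6720 (Z = (((6 - 7) + 3)*70)*48 = ((-1 + 3)*70)*48 = (2*70)*48 = 140*48 = 6720)
Z + T = 6720 - 47754 = -41034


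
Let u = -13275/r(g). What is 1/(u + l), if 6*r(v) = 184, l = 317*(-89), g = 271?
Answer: -92/2635421 ≈ -3.4909e-5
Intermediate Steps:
l = -28213
r(v) = 92/3 (r(v) = (⅙)*184 = 92/3)
u = -39825/92 (u = -13275/92/3 = -13275*3/92 = -39825/92 ≈ -432.88)
1/(u + l) = 1/(-39825/92 - 28213) = 1/(-2635421/92) = -92/2635421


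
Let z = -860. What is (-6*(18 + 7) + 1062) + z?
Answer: 52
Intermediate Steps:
(-6*(18 + 7) + 1062) + z = (-6*(18 + 7) + 1062) - 860 = (-6*25 + 1062) - 860 = (-150 + 1062) - 860 = 912 - 860 = 52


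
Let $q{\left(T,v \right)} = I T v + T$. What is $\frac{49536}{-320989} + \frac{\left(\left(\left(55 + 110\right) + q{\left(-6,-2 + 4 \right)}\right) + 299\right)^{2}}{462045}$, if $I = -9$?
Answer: $\frac{79942890964}{148311362505} \approx 0.53902$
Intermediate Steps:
$q{\left(T,v \right)} = T - 9 T v$ ($q{\left(T,v \right)} = - 9 T v + T = T - 9 T v$)
$\frac{49536}{-320989} + \frac{\left(\left(\left(55 + 110\right) + q{\left(-6,-2 + 4 \right)}\right) + 299\right)^{2}}{462045} = \frac{49536}{-320989} + \frac{\left(\left(\left(55 + 110\right) - 6 \left(1 - 9 \left(-2 + 4\right)\right)\right) + 299\right)^{2}}{462045} = 49536 \left(- \frac{1}{320989}\right) + \left(\left(165 - 6 \left(1 - 18\right)\right) + 299\right)^{2} \cdot \frac{1}{462045} = - \frac{49536}{320989} + \left(\left(165 - 6 \left(1 - 18\right)\right) + 299\right)^{2} \cdot \frac{1}{462045} = - \frac{49536}{320989} + \left(\left(165 - -102\right) + 299\right)^{2} \cdot \frac{1}{462045} = - \frac{49536}{320989} + \left(\left(165 + 102\right) + 299\right)^{2} \cdot \frac{1}{462045} = - \frac{49536}{320989} + \left(267 + 299\right)^{2} \cdot \frac{1}{462045} = - \frac{49536}{320989} + 566^{2} \cdot \frac{1}{462045} = - \frac{49536}{320989} + 320356 \cdot \frac{1}{462045} = - \frac{49536}{320989} + \frac{320356}{462045} = \frac{79942890964}{148311362505}$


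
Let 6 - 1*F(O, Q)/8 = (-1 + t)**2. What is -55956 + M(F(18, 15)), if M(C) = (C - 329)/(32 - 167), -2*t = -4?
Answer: -7553771/135 ≈ -55954.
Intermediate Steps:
t = 2 (t = -1/2*(-4) = 2)
F(O, Q) = 40 (F(O, Q) = 48 - 8*(-1 + 2)**2 = 48 - 8*1**2 = 48 - 8*1 = 48 - 8 = 40)
M(C) = 329/135 - C/135 (M(C) = (-329 + C)/(-135) = (-329 + C)*(-1/135) = 329/135 - C/135)
-55956 + M(F(18, 15)) = -55956 + (329/135 - 1/135*40) = -55956 + (329/135 - 8/27) = -55956 + 289/135 = -7553771/135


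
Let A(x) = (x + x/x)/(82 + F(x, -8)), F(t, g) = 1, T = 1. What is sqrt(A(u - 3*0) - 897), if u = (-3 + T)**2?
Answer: I*sqrt(6179018)/83 ≈ 29.949*I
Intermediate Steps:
u = 4 (u = (-3 + 1)**2 = (-2)**2 = 4)
A(x) = 1/83 + x/83 (A(x) = (x + x/x)/(82 + 1) = (x + 1)/83 = (1 + x)*(1/83) = 1/83 + x/83)
sqrt(A(u - 3*0) - 897) = sqrt((1/83 + (4 - 3*0)/83) - 897) = sqrt((1/83 + (4 + 0)/83) - 897) = sqrt((1/83 + (1/83)*4) - 897) = sqrt((1/83 + 4/83) - 897) = sqrt(5/83 - 897) = sqrt(-74446/83) = I*sqrt(6179018)/83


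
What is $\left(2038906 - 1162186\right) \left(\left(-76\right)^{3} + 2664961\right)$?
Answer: $1951565569200$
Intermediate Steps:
$\left(2038906 - 1162186\right) \left(\left(-76\right)^{3} + 2664961\right) = 876720 \left(-438976 + 2664961\right) = 876720 \cdot 2225985 = 1951565569200$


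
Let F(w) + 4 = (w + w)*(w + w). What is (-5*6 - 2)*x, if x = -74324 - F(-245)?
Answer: 10061440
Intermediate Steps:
F(w) = -4 + 4*w² (F(w) = -4 + (w + w)*(w + w) = -4 + (2*w)*(2*w) = -4 + 4*w²)
x = -314420 (x = -74324 - (-4 + 4*(-245)²) = -74324 - (-4 + 4*60025) = -74324 - (-4 + 240100) = -74324 - 1*240096 = -74324 - 240096 = -314420)
(-5*6 - 2)*x = (-5*6 - 2)*(-314420) = (-30 - 2)*(-314420) = -32*(-314420) = 10061440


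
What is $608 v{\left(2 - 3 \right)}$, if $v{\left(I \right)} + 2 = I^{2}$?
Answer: $-608$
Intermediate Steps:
$v{\left(I \right)} = -2 + I^{2}$
$608 v{\left(2 - 3 \right)} = 608 \left(-2 + \left(2 - 3\right)^{2}\right) = 608 \left(-2 + \left(-1\right)^{2}\right) = 608 \left(-2 + 1\right) = 608 \left(-1\right) = -608$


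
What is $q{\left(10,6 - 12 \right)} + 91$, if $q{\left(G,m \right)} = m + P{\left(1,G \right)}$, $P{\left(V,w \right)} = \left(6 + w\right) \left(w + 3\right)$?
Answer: $293$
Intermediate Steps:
$P{\left(V,w \right)} = \left(3 + w\right) \left(6 + w\right)$ ($P{\left(V,w \right)} = \left(6 + w\right) \left(3 + w\right) = \left(3 + w\right) \left(6 + w\right)$)
$q{\left(G,m \right)} = 18 + m + G^{2} + 9 G$ ($q{\left(G,m \right)} = m + \left(18 + G^{2} + 9 G\right) = 18 + m + G^{2} + 9 G$)
$q{\left(10,6 - 12 \right)} + 91 = \left(18 + \left(6 - 12\right) + 10^{2} + 9 \cdot 10\right) + 91 = \left(18 + \left(6 - 12\right) + 100 + 90\right) + 91 = \left(18 - 6 + 100 + 90\right) + 91 = 202 + 91 = 293$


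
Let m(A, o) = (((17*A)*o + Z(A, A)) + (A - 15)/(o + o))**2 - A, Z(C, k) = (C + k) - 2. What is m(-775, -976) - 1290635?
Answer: 157469229047711680889/952576 ≈ 1.6531e+14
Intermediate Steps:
Z(C, k) = -2 + C + k
m(A, o) = (-2 + 2*A + (-15 + A)/(2*o) + 17*A*o)**2 - A (m(A, o) = (((17*A)*o + (-2 + A + A)) + (A - 15)/(o + o))**2 - A = ((17*A*o + (-2 + 2*A)) + (-15 + A)/((2*o)))**2 - A = ((-2 + 2*A + 17*A*o) + (-15 + A)*(1/(2*o)))**2 - A = ((-2 + 2*A + 17*A*o) + (-15 + A)/(2*o))**2 - A = (-2 + 2*A + (-15 + A)/(2*o) + 17*A*o)**2 - A)
m(-775, -976) - 1290635 = (-1*(-775) + (1/4)*(-15 - 775 - 4*(-976) + 4*(-775)*(-976) + 34*(-775)*(-976)**2)**2/(-976)**2) - 1290635 = (775 + (1/4)*(1/952576)*(-15 - 775 + 3904 + 3025600 + 34*(-775)*952576)**2) - 1290635 = (775 + (1/4)*(1/952576)*(-15 - 775 + 3904 + 3025600 - 25100377600)**2) - 1290635 = (775 + (1/4)*(1/952576)*(-25097348886)**2) - 1290635 = (775 + (1/4)*(1/952576)*629876921105605440996) - 1290635 = (775 + 157469230276401360249/952576) - 1290635 = 157469230277139606649/952576 - 1290635 = 157469229047711680889/952576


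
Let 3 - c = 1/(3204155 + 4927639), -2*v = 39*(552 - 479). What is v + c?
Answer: -5775606689/4065897 ≈ -1420.5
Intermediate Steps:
v = -2847/2 (v = -39*(552 - 479)/2 = -39*73/2 = -1/2*2847 = -2847/2 ≈ -1423.5)
c = 24395381/8131794 (c = 3 - 1/(3204155 + 4927639) = 3 - 1/8131794 = 24395381/8131794 ≈ 3.0000)
v + c = -2847/2 + 24395381/8131794 = -5775606689/4065897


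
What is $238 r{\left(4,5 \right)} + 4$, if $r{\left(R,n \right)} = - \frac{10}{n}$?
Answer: $-472$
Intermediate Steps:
$238 r{\left(4,5 \right)} + 4 = 238 \left(- \frac{10}{5}\right) + 4 = 238 \left(\left(-10\right) \frac{1}{5}\right) + 4 = 238 \left(-2\right) + 4 = -476 + 4 = -472$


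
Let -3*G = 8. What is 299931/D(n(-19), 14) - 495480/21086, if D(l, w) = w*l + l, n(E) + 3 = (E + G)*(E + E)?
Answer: 113731833/129731615 ≈ 0.87667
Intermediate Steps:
G = -8/3 (G = -1/3*8 = -8/3 ≈ -2.6667)
n(E) = -3 + 2*E*(-8/3 + E) (n(E) = -3 + (E - 8/3)*(E + E) = -3 + (-8/3 + E)*(2*E) = -3 + 2*E*(-8/3 + E))
D(l, w) = l + l*w (D(l, w) = l*w + l = l + l*w)
299931/D(n(-19), 14) - 495480/21086 = 299931/(((-3 + 2*(-19)**2 - 16/3*(-19))*(1 + 14))) - 495480/21086 = 299931/(((-3 + 2*361 + 304/3)*15)) - 495480*1/21086 = 299931/(((-3 + 722 + 304/3)*15)) - 247740/10543 = 299931/(((2461/3)*15)) - 247740/10543 = 299931/12305 - 247740/10543 = 113731833/129731615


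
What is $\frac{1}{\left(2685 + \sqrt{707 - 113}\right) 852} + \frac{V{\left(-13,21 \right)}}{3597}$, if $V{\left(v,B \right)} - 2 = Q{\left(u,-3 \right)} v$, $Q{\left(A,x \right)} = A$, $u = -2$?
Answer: $\frac{19108751009}{2454654193596} - \frac{\sqrt{66}}{2047251204} \approx 0.0077847$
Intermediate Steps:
$V{\left(v,B \right)} = 2 - 2 v$
$\frac{1}{\left(2685 + \sqrt{707 - 113}\right) 852} + \frac{V{\left(-13,21 \right)}}{3597} = \frac{1}{\left(2685 + \sqrt{707 - 113}\right) 852} + \frac{2 - -26}{3597} = \frac{1}{2685 + \sqrt{594}} \cdot \frac{1}{852} + \left(2 + 26\right) \frac{1}{3597} = \frac{1}{2685 + 3 \sqrt{66}} \cdot \frac{1}{852} + 28 \cdot \frac{1}{3597} = \frac{1}{852 \left(2685 + 3 \sqrt{66}\right)} + \frac{28}{3597} = \frac{28}{3597} + \frac{1}{852 \left(2685 + 3 \sqrt{66}\right)}$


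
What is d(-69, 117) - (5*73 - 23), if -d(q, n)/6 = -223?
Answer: 996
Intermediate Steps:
d(q, n) = 1338 (d(q, n) = -6*(-223) = 1338)
d(-69, 117) - (5*73 - 23) = 1338 - (5*73 - 23) = 1338 - (365 - 23) = 1338 - 1*342 = 1338 - 342 = 996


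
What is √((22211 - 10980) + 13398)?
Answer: √24629 ≈ 156.94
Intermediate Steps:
√((22211 - 10980) + 13398) = √(11231 + 13398) = √24629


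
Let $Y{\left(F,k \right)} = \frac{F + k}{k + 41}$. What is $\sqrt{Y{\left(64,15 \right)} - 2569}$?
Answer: $\frac{i \sqrt{2012990}}{28} \approx 50.671 i$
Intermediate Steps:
$Y{\left(F,k \right)} = \frac{F + k}{41 + k}$
$\sqrt{Y{\left(64,15 \right)} - 2569} = \sqrt{\frac{64 + 15}{41 + 15} - 2569} = \sqrt{\frac{1}{56} \cdot 79 - 2569} = \sqrt{\frac{79}{56} - 2569} = \sqrt{- \frac{143785}{56}} = \frac{i \sqrt{2012990}}{28}$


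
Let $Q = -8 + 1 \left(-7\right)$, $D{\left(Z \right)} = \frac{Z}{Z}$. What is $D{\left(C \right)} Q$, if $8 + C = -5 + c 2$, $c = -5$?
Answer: $-15$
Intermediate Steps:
$C = -23$ ($C = -8 - 15 = -23$)
$D{\left(Z \right)} = 1$
$Q = -15$ ($Q = -8 - 7 = -15$)
$D{\left(C \right)} Q = 1 \left(-15\right) = -15$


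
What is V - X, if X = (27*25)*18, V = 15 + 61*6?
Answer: -11769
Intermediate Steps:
V = 381 (V = 15 + 366 = 381)
X = 12150 (X = 675*18 = 12150)
V - X = 381 - 1*12150 = 381 - 12150 = -11769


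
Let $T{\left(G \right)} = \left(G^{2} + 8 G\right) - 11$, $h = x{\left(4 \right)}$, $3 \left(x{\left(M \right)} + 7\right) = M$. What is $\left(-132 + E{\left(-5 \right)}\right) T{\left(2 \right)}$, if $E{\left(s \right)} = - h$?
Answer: $-1137$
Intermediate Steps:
$x{\left(M \right)} = -7 + \frac{M}{3}$
$h = - \frac{17}{3}$ ($h = -7 + \frac{1}{3} \cdot 4 = -7 + \frac{4}{3} = - \frac{17}{3} \approx -5.6667$)
$T{\left(G \right)} = -11 + G^{2} + 8 G$
$E{\left(s \right)} = \frac{17}{3}$ ($E{\left(s \right)} = \left(-1\right) \left(- \frac{17}{3}\right) = \frac{17}{3}$)
$\left(-132 + E{\left(-5 \right)}\right) T{\left(2 \right)} = \left(-132 + \frac{17}{3}\right) \left(-11 + 2^{2} + 8 \cdot 2\right) = - \frac{379 \left(-11 + 4 + 16\right)}{3} = \left(- \frac{379}{3}\right) 9 = -1137$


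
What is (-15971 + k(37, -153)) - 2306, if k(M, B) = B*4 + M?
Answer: -18852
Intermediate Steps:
k(M, B) = M + 4*B (k(M, B) = 4*B + M = M + 4*B)
(-15971 + k(37, -153)) - 2306 = (-15971 + (37 + 4*(-153))) - 2306 = (-15971 + (37 - 612)) - 2306 = (-15971 - 575) - 2306 = -16546 - 2306 = -18852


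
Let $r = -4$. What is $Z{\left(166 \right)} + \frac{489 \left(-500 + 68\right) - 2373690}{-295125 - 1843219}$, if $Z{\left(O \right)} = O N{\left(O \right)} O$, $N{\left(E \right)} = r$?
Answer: $- \frac{117847122059}{1069172} \approx -1.1022 \cdot 10^{5}$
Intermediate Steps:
$N{\left(E \right)} = -4$
$Z{\left(O \right)} = - 4 O^{2}$ ($Z{\left(O \right)} = O \left(-4\right) O = - 4 O O = - 4 O^{2}$)
$Z{\left(166 \right)} + \frac{489 \left(-500 + 68\right) - 2373690}{-295125 - 1843219} = - 4 \cdot 166^{2} + \frac{489 \left(-500 + 68\right) - 2373690}{-295125 - 1843219} = \left(-4\right) 27556 + \frac{489 \left(-432\right) - 2373690}{-2138344} = -110224 + \left(-211248 - 2373690\right) \left(- \frac{1}{2138344}\right) = -110224 - - \frac{1292469}{1069172} = -110224 + \frac{1292469}{1069172} = - \frac{117847122059}{1069172}$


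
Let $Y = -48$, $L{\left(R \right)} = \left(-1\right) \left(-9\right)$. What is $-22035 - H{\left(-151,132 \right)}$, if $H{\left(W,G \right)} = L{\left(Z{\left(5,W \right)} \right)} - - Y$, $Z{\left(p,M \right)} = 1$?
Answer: $-21996$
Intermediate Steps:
$L{\left(R \right)} = 9$
$H{\left(W,G \right)} = -39$ ($H{\left(W,G \right)} = 9 - \left(-1\right) \left(-48\right) = 9 - 48 = -39$)
$-22035 - H{\left(-151,132 \right)} = -22035 - -39 = -22035 + 39 = -21996$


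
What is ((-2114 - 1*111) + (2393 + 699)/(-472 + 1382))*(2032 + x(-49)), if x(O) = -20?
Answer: -2033787948/455 ≈ -4.4699e+6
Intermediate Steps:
((-2114 - 1*111) + (2393 + 699)/(-472 + 1382))*(2032 + x(-49)) = ((-2114 - 1*111) + (2393 + 699)/(-472 + 1382))*(2032 - 20) = ((-2114 - 111) + 3092/910)*2012 = (-2225 + 3092*(1/910))*2012 = (-2225 + 1546/455)*2012 = -1010829/455*2012 = -2033787948/455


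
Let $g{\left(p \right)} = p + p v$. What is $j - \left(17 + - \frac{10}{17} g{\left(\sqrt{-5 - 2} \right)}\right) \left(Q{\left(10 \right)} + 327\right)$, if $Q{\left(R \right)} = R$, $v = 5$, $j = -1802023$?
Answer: $-1807752 + \frac{20220 i \sqrt{7}}{17} \approx -1.8078 \cdot 10^{6} + 3146.9 i$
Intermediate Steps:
$g{\left(p \right)} = 6 p$ ($g{\left(p \right)} = p + p 5 = p + 5 p = 6 p$)
$j - \left(17 + - \frac{10}{17} g{\left(\sqrt{-5 - 2} \right)}\right) \left(Q{\left(10 \right)} + 327\right) = -1802023 - \left(17 + - \frac{10}{17} \cdot 6 \sqrt{-5 - 2}\right) \left(10 + 327\right) = -1802023 - \left(17 + \left(-10\right) \frac{1}{17} \cdot 6 \sqrt{-7}\right) 337 = -1802023 - \left(17 - \frac{10 \cdot 6 i \sqrt{7}}{17}\right) 337 = -1802023 - \left(17 - \frac{60 i \sqrt{7}}{17}\right) 337 = -1802023 - \left(5729 - \frac{20220 i \sqrt{7}}{17}\right) = -1807752 + \frac{20220 i \sqrt{7}}{17}$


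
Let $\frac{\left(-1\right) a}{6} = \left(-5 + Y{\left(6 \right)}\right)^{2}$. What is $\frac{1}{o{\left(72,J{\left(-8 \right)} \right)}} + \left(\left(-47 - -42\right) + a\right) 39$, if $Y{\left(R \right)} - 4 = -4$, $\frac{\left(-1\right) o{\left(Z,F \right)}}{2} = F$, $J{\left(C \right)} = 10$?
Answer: $- \frac{120901}{20} \approx -6045.0$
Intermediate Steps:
$o{\left(Z,F \right)} = - 2 F$
$Y{\left(R \right)} = 0$ ($Y{\left(R \right)} = 4 - 4 = 0$)
$a = -150$ ($a = - 6 \left(-5 + 0\right)^{2} = - 6 \left(-5\right)^{2} = \left(-6\right) 25 = -150$)
$\frac{1}{o{\left(72,J{\left(-8 \right)} \right)}} + \left(\left(-47 - -42\right) + a\right) 39 = \frac{1}{\left(-2\right) 10} + \left(\left(-47 - -42\right) - 150\right) 39 = \frac{1}{-20} + \left(\left(-47 + 42\right) - 150\right) 39 = - \frac{1}{20} + \left(-5 - 150\right) 39 = - \frac{1}{20} - 6045 = - \frac{120901}{20}$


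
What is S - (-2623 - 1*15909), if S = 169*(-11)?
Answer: 16673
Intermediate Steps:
S = -1859
S - (-2623 - 1*15909) = -1859 - (-2623 - 1*15909) = -1859 - (-2623 - 15909) = -1859 - 1*(-18532) = -1859 + 18532 = 16673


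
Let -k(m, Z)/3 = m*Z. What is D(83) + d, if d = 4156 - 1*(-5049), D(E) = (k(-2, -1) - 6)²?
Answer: 9349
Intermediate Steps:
k(m, Z) = -3*Z*m (k(m, Z) = -3*m*Z = -3*Z*m)
D(E) = 144 (D(E) = (-3*(-1)*(-2) - 6)² = (-6 - 6)² = (-12)² = 144)
d = 9205 (d = 4156 + 5049 = 9205)
D(83) + d = 144 + 9205 = 9349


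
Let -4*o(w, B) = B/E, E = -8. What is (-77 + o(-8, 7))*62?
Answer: -76167/16 ≈ -4760.4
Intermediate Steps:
o(w, B) = B/32 (o(w, B) = -B/(4*(-8)) = -B*(-1)/(4*8) = -(-1)*B/32 = B/32)
(-77 + o(-8, 7))*62 = (-77 + (1/32)*7)*62 = (-77 + 7/32)*62 = -2457/32*62 = -76167/16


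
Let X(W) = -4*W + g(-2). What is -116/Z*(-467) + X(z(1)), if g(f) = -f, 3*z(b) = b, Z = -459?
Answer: -53866/459 ≈ -117.36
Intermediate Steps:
z(b) = b/3
X(W) = 2 - 4*W (X(W) = -4*W - 1*(-2) = -4*W + 2 = 2 - 4*W)
-116/Z*(-467) + X(z(1)) = -116/(-459)*(-467) + (2 - 4/3) = -116*(-1/459)*(-467) + (2 - 4*⅓) = (116/459)*(-467) + (2 - 4/3) = -54172/459 + ⅔ = -53866/459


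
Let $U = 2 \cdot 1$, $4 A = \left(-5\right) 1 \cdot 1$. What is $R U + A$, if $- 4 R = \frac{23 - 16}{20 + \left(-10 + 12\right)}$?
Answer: $- \frac{31}{22} \approx -1.4091$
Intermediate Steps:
$A = - \frac{5}{4}$ ($A = \frac{\left(-5\right) 1 \cdot 1}{4} = \frac{\left(-5\right) 1}{4} = \frac{1}{4} \left(-5\right) = - \frac{5}{4} \approx -1.25$)
$U = 2$
$R = - \frac{7}{88}$ ($R = - \frac{\left(23 - 16\right) \frac{1}{20 + \left(-10 + 12\right)}}{4} = - \frac{7 \frac{1}{20 + 2}}{4} = - \frac{7 \cdot \frac{1}{22}}{4} = \left(- \frac{1}{4}\right) \frac{7}{22} = - \frac{7}{88} \approx -0.079545$)
$R U + A = \left(- \frac{7}{88}\right) 2 - \frac{5}{4} = - \frac{7}{44} - \frac{5}{4} = - \frac{31}{22}$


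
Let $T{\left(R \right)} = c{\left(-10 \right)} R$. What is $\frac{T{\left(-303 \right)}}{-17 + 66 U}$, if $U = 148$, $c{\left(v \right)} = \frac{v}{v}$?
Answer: $- \frac{303}{9751} \approx -0.031074$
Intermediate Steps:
$c{\left(v \right)} = 1$
$T{\left(R \right)} = R$ ($T{\left(R \right)} = 1 R = R$)
$\frac{T{\left(-303 \right)}}{-17 + 66 U} = - \frac{303}{-17 + 66 \cdot 148} = - \frac{303}{-17 + 9768} = - \frac{303}{9751}$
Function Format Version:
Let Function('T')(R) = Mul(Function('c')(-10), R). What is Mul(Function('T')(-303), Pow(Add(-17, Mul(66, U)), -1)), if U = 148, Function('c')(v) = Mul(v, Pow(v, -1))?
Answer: Rational(-303, 9751) ≈ -0.031074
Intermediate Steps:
Function('c')(v) = 1
Function('T')(R) = R (Function('T')(R) = Mul(1, R) = R)
Mul(Function('T')(-303), Pow(Add(-17, Mul(66, U)), -1)) = Mul(-303, Pow(Add(-17, Mul(66, 148)), -1)) = Mul(-303, Pow(Add(-17, 9768), -1)) = Mul(-303, Pow(9751, -1)) = Mul(-303, Rational(1, 9751)) = Rational(-303, 9751)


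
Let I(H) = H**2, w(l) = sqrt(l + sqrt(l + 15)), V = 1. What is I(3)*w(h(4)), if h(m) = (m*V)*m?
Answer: 9*sqrt(16 + sqrt(31)) ≈ 41.797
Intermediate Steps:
h(m) = m**2 (h(m) = (m*1)*m = m*m = m**2)
w(l) = sqrt(l + sqrt(15 + l))
I(3)*w(h(4)) = 3**2*sqrt(4**2 + sqrt(15 + 4**2)) = 9*sqrt(16 + sqrt(15 + 16)) = 9*sqrt(16 + sqrt(31))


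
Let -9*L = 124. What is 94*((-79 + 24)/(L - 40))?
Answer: 2115/22 ≈ 96.136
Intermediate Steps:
L = -124/9 (L = -⅑*124 = -124/9 ≈ -13.778)
94*((-79 + 24)/(L - 40)) = 94*((-79 + 24)/(-124/9 - 40)) = 94*(-55/(-484/9)) = 94*(-55*(-9/484)) = 94*(45/44) = 2115/22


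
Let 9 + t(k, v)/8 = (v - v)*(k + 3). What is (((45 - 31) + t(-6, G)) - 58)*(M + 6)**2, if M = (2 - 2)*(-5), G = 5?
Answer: -4176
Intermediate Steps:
t(k, v) = -72 (t(k, v) = -72 + 8*((v - v)*(k + 3)) = -72 + 8*(0*(3 + k)) = -72 + 8*0 = -72 + 0 = -72)
M = 0 (M = 0*(-5) = 0)
(((45 - 31) + t(-6, G)) - 58)*(M + 6)**2 = (((45 - 31) - 72) - 58)*(0 + 6)**2 = ((14 - 72) - 58)*6**2 = (-58 - 58)*36 = -116*36 = -4176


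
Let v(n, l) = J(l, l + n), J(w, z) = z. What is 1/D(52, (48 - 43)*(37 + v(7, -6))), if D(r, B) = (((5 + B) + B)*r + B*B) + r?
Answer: 1/56172 ≈ 1.7802e-5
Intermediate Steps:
v(n, l) = l + n
D(r, B) = r + B² + r*(5 + 2*B) (D(r, B) = ((5 + 2*B)*r + B²) + r = (r*(5 + 2*B) + B²) + r = (B² + r*(5 + 2*B)) + r = r + B² + r*(5 + 2*B))
1/D(52, (48 - 43)*(37 + v(7, -6))) = 1/(((48 - 43)*(37 + (-6 + 7)))² + 6*52 + 2*((48 - 43)*(37 + (-6 + 7)))*52) = 1/((5*(37 + 1))² + 312 + 2*(5*(37 + 1))*52) = 1/((5*38)² + 312 + 2*(5*38)*52) = 1/(190² + 312 + 2*190*52) = 1/(36100 + 312 + 19760) = 1/56172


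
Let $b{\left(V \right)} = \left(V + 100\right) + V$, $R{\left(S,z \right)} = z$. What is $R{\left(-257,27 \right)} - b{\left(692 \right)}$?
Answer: $-1457$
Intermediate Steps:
$b{\left(V \right)} = 100 + 2 V$ ($b{\left(V \right)} = \left(100 + V\right) + V = 100 + 2 V$)
$R{\left(-257,27 \right)} - b{\left(692 \right)} = 27 - \left(100 + 2 \cdot 692\right) = 27 - \left(100 + 1384\right) = 27 - 1484 = -1457$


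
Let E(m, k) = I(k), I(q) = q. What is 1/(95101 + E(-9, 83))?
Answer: 1/95184 ≈ 1.0506e-5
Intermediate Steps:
E(m, k) = k
1/(95101 + E(-9, 83)) = 1/(95101 + 83) = 1/95184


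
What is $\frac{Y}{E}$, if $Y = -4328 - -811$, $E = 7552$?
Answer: $- \frac{3517}{7552} \approx -0.4657$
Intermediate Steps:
$Y = -3517$ ($Y = -4328 + 811 = -3517$)
$\frac{Y}{E} = - \frac{3517}{7552}$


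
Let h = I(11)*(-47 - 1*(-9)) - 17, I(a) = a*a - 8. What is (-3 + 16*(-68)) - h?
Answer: 3220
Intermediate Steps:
I(a) = -8 + a² (I(a) = a² - 8 = -8 + a²)
h = -4311 (h = (-8 + 11²)*(-47 - 1*(-9)) - 17 = (-8 + 121)*(-47 + 9) - 17 = 113*(-38) - 17 = -4294 - 17 = -4311)
(-3 + 16*(-68)) - h = (-3 + 16*(-68)) - 1*(-4311) = (-3 - 1088) + 4311 = -1091 + 4311 = 3220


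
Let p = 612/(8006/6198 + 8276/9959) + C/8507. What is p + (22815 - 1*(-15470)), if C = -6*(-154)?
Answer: 21497768632843463/557320800907 ≈ 38573.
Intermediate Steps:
C = 924
p = 160741770118968/557320800907 (p = 612/(8006/6198 + 8276/9959) + 924/8507 = 612/(8006*(1/6198) + 8276*(1/9959)) + 924*(1/8507) = 612/(4003/3099 + 8276/9959) + 924/8507 = 612/(65513201/30862941) + 924/8507 = 612*(30862941/65513201) + 924/8507 = 18888119892/65513201 + 924/8507 = 160741770118968/557320800907 ≈ 288.42)
p + (22815 - 1*(-15470)) = 160741770118968/557320800907 + (22815 - 1*(-15470)) = 160741770118968/557320800907 + (22815 + 15470) = 160741770118968/557320800907 + 38285 = 21497768632843463/557320800907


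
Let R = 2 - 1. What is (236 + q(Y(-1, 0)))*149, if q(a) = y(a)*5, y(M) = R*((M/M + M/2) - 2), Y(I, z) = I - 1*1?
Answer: 33674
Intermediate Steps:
Y(I, z) = -1 + I (Y(I, z) = I - 1 = -1 + I)
R = 1
y(M) = -1 + M/2 (y(M) = 1*((M/M + M/2) - 2) = 1*((1 + M*(1/2)) - 2) = 1*((1 + M/2) - 2) = 1*(-1 + M/2) = -1 + M/2)
q(a) = -5 + 5*a/2 (q(a) = (-1 + a/2)*5 = -5 + 5*a/2)
(236 + q(Y(-1, 0)))*149 = (236 + (-5 + 5*(-1 - 1)/2))*149 = (236 + (-5 + (5/2)*(-2)))*149 = (236 + (-5 - 5))*149 = (236 - 10)*149 = 226*149 = 33674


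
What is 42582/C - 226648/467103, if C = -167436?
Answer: -3213289693/4344992106 ≈ -0.73954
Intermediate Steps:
42582/C - 226648/467103 = 42582/(-167436) - 226648/467103 = 42582*(-1/167436) - 226648*1/467103 = -7097/27906 - 226648/467103 = -3213289693/4344992106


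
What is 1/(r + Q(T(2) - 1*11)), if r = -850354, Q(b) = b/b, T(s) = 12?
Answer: -1/850353 ≈ -1.1760e-6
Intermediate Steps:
Q(b) = 1
1/(r + Q(T(2) - 1*11)) = 1/(-850354 + 1) = 1/(-850353) = -1/850353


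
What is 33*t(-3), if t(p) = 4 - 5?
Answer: -33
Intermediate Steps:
t(p) = -1
33*t(-3) = 33*(-1) = -33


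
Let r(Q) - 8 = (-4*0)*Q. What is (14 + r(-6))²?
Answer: 484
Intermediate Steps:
r(Q) = 8 (r(Q) = 8 + (-4*0)*Q = 8 + 0*Q = 8 + 0 = 8)
(14 + r(-6))² = (14 + 8)² = 22² = 484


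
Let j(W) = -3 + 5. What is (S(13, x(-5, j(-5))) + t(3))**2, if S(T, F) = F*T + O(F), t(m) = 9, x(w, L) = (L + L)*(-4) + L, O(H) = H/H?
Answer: 29584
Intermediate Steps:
j(W) = 2
O(H) = 1
x(w, L) = -7*L (x(w, L) = (2*L)*(-4) + L = -8*L + L = -7*L)
S(T, F) = 1 + F*T (S(T, F) = F*T + 1 = 1 + F*T)
(S(13, x(-5, j(-5))) + t(3))**2 = ((1 - 7*2*13) + 9)**2 = ((1 - 14*13) + 9)**2 = ((1 - 182) + 9)**2 = (-181 + 9)**2 = (-172)**2 = 29584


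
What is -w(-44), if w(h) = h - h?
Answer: 0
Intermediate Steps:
w(h) = 0
-w(-44) = -1*0 = 0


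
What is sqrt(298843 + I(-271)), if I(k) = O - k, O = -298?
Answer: 8*sqrt(4669) ≈ 546.64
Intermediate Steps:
I(k) = -298 - k
sqrt(298843 + I(-271)) = sqrt(298843 + (-298 - 1*(-271))) = sqrt(298843 + (-298 + 271)) = sqrt(298843 - 27) = sqrt(298816) = 8*sqrt(4669)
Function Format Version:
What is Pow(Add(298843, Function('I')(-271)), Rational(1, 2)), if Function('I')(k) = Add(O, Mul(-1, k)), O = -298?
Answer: Mul(8, Pow(4669, Rational(1, 2))) ≈ 546.64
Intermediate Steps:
Function('I')(k) = Add(-298, Mul(-1, k))
Pow(Add(298843, Function('I')(-271)), Rational(1, 2)) = Pow(Add(298843, Add(-298, Mul(-1, -271))), Rational(1, 2)) = Pow(Add(298843, Add(-298, 271)), Rational(1, 2)) = Pow(Add(298843, -27), Rational(1, 2)) = Pow(298816, Rational(1, 2)) = Mul(8, Pow(4669, Rational(1, 2)))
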